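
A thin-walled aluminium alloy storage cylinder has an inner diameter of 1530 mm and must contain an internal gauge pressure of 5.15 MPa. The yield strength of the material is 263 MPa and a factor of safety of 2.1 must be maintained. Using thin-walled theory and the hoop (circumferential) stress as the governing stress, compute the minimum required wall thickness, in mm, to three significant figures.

σ_allow = 263/2.1 = 125.2 MPa.
Hoop stress σ_h = pD/(2t), so t = pD/(2σ_allow) = 5.15×1530/(2×125.2) = 31.46 mm.

t = 31.5 mm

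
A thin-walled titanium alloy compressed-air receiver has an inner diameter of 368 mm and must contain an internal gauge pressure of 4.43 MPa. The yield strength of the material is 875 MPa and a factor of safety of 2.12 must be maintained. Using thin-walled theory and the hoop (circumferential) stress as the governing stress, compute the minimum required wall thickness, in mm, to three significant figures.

t = 1.97 mm

σ_allow = 875/2.12 = 412.7 MPa.
Hoop stress σ_h = pD/(2t), so t = pD/(2σ_allow) = 4.43×368/(2×412.7) = 1.975 mm.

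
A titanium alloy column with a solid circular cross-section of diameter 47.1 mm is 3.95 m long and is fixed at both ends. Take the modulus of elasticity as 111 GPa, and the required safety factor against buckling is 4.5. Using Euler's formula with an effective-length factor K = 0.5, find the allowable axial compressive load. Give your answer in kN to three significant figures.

P_allow = 15.1 kN

I = πd⁴/64 = π×47.1⁴/64 = 241600 mm⁴.
Effective length L_e = KL = 0.5×3.95 m = 1975 mm.
Euler critical load P_cr = π²EI/L_e² = π²×111000×241600/1975² = 67850 N.
P_allow = P_cr/n = 67850/4.5 = 15080 N.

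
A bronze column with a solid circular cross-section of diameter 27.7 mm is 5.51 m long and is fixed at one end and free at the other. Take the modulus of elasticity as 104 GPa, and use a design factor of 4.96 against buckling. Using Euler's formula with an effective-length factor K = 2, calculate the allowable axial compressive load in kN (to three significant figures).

I = πd⁴/64 = π×27.7⁴/64 = 28900 mm⁴.
Effective length L_e = KL = 2×5.51 m = 11020 mm.
Euler critical load P_cr = π²EI/L_e² = π²×104000×28900/11020² = 244.3 N.
P_allow = P_cr/n = 244.3/4.96 = 49.25 N.

P_allow = 0.0492 kN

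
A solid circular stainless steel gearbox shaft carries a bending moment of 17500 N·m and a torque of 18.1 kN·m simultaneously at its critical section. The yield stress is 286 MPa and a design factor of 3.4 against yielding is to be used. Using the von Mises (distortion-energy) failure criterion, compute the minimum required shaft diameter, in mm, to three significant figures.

σ_allow = σ_y/n = 286/3.4 = 84.12 MPa.
For a solid shaft σ_b = 32M/(πd³) and τ = 16T/(πd³), so the von Mises stress is σ' = (16/πd³)·√(4M²+3T²).
√(4M²+3T²) = √(4×(1.750×10^7)² + 3×(1.810×10^7)²) = 4.699×10^7 N·mm.
d³ = 16×4.699×10^7/(π×84.12) = 2.845×10^6 mm³.
d = 141.7 mm.

d = 142 mm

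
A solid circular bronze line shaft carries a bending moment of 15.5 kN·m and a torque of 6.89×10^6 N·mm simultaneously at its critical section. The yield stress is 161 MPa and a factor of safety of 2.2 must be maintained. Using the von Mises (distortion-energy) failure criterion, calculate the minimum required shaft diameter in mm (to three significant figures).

σ_allow = σ_y/n = 161/2.2 = 73.18 MPa.
For a solid shaft σ_b = 32M/(πd³) and τ = 16T/(πd³), so the von Mises stress is σ' = (16/πd³)·√(4M²+3T²).
√(4M²+3T²) = √(4×(1.550×10^7)² + 3×(6.890×10^6)²) = 3.322×10^7 N·mm.
d³ = 16×3.322×10^7/(π×73.18) = 2.312×10^6 mm³.
d = 132.2 mm.

d = 132 mm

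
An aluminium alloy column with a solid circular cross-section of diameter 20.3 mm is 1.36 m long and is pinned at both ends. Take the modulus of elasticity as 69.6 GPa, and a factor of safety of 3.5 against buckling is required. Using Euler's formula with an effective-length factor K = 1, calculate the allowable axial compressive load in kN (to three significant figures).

P_allow = 0.885 kN

I = πd⁴/64 = π×20.3⁴/64 = 8336 mm⁴.
Effective length L_e = KL = 1×1.36 m = 1360 mm.
Euler critical load P_cr = π²EI/L_e² = π²×69600×8336/1360² = 3096 N.
P_allow = P_cr/n = 3096/3.5 = 884.5 N.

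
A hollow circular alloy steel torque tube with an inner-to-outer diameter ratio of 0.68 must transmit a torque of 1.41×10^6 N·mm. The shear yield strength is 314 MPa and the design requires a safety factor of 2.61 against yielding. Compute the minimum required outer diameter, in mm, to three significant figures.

d_o = 42.3 mm

τ_allow = 314/2.61 = 120.3 MPa.
For a hollow shaft τ = 16T/[πd_o³(1−k⁴)] with k = 0.68, so 1−k⁴ = 0.7862.
d_o³ = 16T/[π τ_allow (1−k⁴)] = 16×1410000/(π×120.3×0.7862) = 75920 mm³.
d_o = 42.34 mm.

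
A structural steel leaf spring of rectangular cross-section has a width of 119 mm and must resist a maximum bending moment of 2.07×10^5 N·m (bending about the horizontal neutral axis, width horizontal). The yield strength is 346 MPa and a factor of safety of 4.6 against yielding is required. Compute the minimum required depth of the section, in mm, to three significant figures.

σ_allow = 346/4.6 = 75.22 MPa.
For a rectangular section σ = 6M/(bh²), so h² = 6M/(b σ_allow) = 6×2.0700×10^8/(119×75.22) = 138800 mm².
h = 372.5 mm.

h = 373 mm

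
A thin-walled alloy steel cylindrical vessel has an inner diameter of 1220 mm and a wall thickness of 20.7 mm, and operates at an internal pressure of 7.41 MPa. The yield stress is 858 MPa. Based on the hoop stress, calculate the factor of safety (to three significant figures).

σ_h = pD/(2t) = 7.41×1220/(2×20.7) = 218.4 MPa.
n = 858/218.4 = 3.929.

n = 3.93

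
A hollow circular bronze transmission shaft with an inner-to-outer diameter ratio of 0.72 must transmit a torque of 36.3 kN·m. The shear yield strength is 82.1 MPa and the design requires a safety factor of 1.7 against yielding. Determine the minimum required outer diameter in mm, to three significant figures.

τ_allow = 82.1/1.7 = 48.29 MPa.
For a hollow shaft τ = 16T/[πd_o³(1−k⁴)] with k = 0.72, so 1−k⁴ = 0.7313.
d_o³ = 16T/[π τ_allow (1−k⁴)] = 16×3.6300×10^7/(π×48.29×0.7313) = 5.235×10^6 mm³.
d_o = 173.6 mm.

d_o = 174 mm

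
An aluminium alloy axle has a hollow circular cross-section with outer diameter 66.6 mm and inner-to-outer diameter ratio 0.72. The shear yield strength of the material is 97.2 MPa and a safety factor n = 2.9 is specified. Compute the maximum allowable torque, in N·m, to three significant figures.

τ_allow = 97.2/2.9 = 33.52 MPa.
For a hollow shaft T_allow = τ_allow·πd_o³(1−k⁴)/16 with 1−k⁴ = 0.7313, so πd_o³(1−k⁴)/16 = 42420 mm³.
T_allow = 33.52×42420 = 1.422×10^6 N·mm = 1422 N·m.

T_allow = 1420 N·m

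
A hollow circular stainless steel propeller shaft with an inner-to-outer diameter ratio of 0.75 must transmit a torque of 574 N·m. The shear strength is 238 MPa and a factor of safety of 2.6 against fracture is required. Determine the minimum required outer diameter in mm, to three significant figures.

τ_allow = 238/2.6 = 91.54 MPa.
For a hollow shaft τ = 16T/[πd_o³(1−k⁴)] with k = 0.75, so 1−k⁴ = 0.6836.
d_o³ = 16T/[π τ_allow (1−k⁴)] = 16×574000/(π×91.54×0.6836) = 46720 mm³.
d_o = 36.02 mm.

d_o = 36.0 mm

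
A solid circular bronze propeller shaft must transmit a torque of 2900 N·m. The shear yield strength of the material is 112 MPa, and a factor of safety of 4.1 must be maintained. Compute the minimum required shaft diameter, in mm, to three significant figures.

Allowable shear stress τ_allow = 112/4.1 = 27.32 MPa.
For a solid shaft τ = 16T/(πd³), so d³ = 16T/(π τ_allow) = 16×2900000/(π×27.32) = 540700 mm³.
d = (540700)^(1/3) = 81.47 mm.

d = 81.5 mm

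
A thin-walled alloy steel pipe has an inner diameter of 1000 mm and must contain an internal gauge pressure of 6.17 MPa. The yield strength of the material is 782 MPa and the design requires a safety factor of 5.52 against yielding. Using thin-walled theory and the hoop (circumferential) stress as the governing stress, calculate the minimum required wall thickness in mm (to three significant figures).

t = 21.8 mm

σ_allow = 782/5.52 = 141.7 MPa.
Hoop stress σ_h = pD/(2t), so t = pD/(2σ_allow) = 6.17×1000/(2×141.7) = 21.78 mm.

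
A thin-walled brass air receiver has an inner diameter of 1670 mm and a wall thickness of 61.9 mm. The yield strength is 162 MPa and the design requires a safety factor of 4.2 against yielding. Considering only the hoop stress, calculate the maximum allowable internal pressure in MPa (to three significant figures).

p_allow = 2.86 MPa

σ_allow = 162/4.2 = 38.57 MPa.
σ_h = pD/(2t) → p_allow = 2σ_allow t/D = 2×38.57×61.9/1670 = 2.859 MPa.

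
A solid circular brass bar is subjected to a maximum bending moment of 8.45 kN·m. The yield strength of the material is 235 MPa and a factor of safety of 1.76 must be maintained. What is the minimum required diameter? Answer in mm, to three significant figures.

d = 86.4 mm

σ_allow = 235/1.76 = 133.5 MPa.
For a solid circular section σ = 32M/(πd³), so d³ = 32M/(π σ_allow) = 32×8450000/(π×133.5) = 644600 mm³.
d = 86.38 mm.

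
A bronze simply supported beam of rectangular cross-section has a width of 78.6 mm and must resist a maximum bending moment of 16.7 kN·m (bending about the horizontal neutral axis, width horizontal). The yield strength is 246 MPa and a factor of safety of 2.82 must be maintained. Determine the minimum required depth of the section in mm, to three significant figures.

h = 121 mm

σ_allow = 246/2.82 = 87.23 MPa.
For a rectangular section σ = 6M/(bh²), so h² = 6M/(b σ_allow) = 6×1.6700×10^7/(78.6×87.23) = 14610 mm².
h = 120.9 mm.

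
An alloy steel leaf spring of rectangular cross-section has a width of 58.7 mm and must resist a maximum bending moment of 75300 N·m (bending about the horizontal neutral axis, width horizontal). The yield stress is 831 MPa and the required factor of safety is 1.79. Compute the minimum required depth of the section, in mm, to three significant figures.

h = 129 mm

σ_allow = 831/1.79 = 464.2 MPa.
For a rectangular section σ = 6M/(bh²), so h² = 6M/(b σ_allow) = 6×7.5300×10^7/(58.7×464.2) = 16580 mm².
h = 128.8 mm.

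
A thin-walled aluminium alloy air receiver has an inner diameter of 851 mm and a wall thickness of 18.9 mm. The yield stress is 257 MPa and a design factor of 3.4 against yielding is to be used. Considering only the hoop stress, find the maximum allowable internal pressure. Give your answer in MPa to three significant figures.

σ_allow = 257/3.4 = 75.59 MPa.
σ_h = pD/(2t) → p_allow = 2σ_allow t/D = 2×75.59×18.9/851 = 3.358 MPa.

p_allow = 3.36 MPa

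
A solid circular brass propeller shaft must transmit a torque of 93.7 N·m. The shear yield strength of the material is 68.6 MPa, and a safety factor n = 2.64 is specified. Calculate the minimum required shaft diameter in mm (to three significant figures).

Allowable shear stress τ_allow = 68.6/2.64 = 25.98 MPa.
For a solid shaft τ = 16T/(πd³), so d³ = 16T/(π τ_allow) = 16×93700/(π×25.98) = 18360 mm³.
d = (18360)^(1/3) = 26.38 mm.

d = 26.4 mm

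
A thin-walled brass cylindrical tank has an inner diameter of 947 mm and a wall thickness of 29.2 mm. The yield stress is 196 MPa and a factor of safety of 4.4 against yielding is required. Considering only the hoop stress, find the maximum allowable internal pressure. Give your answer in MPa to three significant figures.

p_allow = 2.75 MPa

σ_allow = 196/4.4 = 44.55 MPa.
σ_h = pD/(2t) → p_allow = 2σ_allow t/D = 2×44.55×29.2/947 = 2.747 MPa.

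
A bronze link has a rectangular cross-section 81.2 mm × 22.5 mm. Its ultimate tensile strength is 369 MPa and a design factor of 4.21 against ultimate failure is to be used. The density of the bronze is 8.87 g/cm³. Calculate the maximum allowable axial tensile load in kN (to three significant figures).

F_allow = 160 kN

σ_allow = 369/4.21 = 87.65 MPa.
A = 81.2×22.5 = 1827 mm².
F_allow = σ_allow × A = 87.65×1827 = 160100 N.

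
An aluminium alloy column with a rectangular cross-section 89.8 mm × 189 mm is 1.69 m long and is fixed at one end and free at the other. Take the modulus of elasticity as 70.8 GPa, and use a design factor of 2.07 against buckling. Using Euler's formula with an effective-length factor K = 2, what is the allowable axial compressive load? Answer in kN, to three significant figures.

P_allow = 337 kN

Buckling occurs about the weak axis: I_min = h·b³/12 = 189×89.8³/12 = 1.141×10^7 mm⁴ (b = 89.8 mm is the smaller dimension).
Effective length L_e = KL = 2×1.69 m = 3380 mm.
Euler critical load P_cr = π²EI/L_e² = π²×70800×1.141×10^7/3380² = 697600 N.
P_allow = P_cr/n = 697600/2.07 = 337000 N.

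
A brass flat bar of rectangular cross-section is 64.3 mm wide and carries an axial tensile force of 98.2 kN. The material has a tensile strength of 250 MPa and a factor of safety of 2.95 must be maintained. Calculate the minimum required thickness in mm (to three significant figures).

t = 18.0 mm

σ_allow = 250/2.95 = 84.75 MPa.
Required area A = F/σ_allow = 98200/84.75 = 1159 mm².
t = A/w = 1159/64.3 = 18.02 mm.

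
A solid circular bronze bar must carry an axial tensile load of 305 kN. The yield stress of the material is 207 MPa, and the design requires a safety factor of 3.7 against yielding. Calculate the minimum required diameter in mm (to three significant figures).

d = 83.3 mm

Allowable stress σ_allow = 207/3.7 = 55.95 MPa.
Required area A = F/σ_allow = 305000/55.95 = 5452 mm².
A = πd²/4 → d = √(4A/π) = 83.31 mm.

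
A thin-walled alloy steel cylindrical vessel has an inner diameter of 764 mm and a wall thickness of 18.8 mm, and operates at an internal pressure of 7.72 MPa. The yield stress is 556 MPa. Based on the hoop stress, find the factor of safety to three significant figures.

σ_h = pD/(2t) = 7.72×764/(2×18.8) = 156.9 MPa.
n = 556/156.9 = 3.544.

n = 3.54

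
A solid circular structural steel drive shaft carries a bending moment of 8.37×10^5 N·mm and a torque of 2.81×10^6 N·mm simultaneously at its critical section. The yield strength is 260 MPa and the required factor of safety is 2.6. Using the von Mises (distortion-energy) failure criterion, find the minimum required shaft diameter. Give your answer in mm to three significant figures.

d = 64.0 mm

σ_allow = σ_y/n = 260/2.6 = 100.0 MPa.
For a solid shaft σ_b = 32M/(πd³) and τ = 16T/(πd³), so the von Mises stress is σ' = (16/πd³)·√(4M²+3T²).
√(4M²+3T²) = √(4×(837000)² + 3×(2.810×10^6)²) = 5.147×10^6 N·mm.
d³ = 16×5.147×10^6/(π×100.0) = 262100 mm³.
d = 64.00 mm.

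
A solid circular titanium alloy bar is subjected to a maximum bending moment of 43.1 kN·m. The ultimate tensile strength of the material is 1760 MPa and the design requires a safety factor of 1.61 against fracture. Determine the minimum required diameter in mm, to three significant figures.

σ_allow = 1760/1.61 = 1093 MPa.
For a solid circular section σ = 32M/(πd³), so d³ = 32M/(π σ_allow) = 32×4.3100×10^7/(π×1093) = 401600 mm³.
d = 73.78 mm.

d = 73.8 mm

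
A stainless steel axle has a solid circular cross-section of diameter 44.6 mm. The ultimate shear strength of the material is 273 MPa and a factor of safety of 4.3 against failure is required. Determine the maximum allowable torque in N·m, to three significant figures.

τ_allow = 273/4.3 = 63.49 MPa.
For a solid shaft T_allow = τ_allow·πd³/16; πd³/16 = π×44.6³/16 = 17420 mm³.
T_allow = 63.49×17420 = 1.106×10^6 N·mm = 1106 N·m.

T_allow = 1110 N·m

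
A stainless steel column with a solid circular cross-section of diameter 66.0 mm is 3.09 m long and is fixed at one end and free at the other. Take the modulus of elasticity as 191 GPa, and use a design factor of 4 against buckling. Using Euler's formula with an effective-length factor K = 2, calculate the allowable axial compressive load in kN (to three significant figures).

P_allow = 11.5 kN

I = πd⁴/64 = π×66.0⁴/64 = 931400 mm⁴.
Effective length L_e = KL = 2×3.09 m = 6180 mm.
Euler critical load P_cr = π²EI/L_e² = π²×191000×931400/6180² = 45970 N.
P_allow = P_cr/n = 45970/4 = 11490 N.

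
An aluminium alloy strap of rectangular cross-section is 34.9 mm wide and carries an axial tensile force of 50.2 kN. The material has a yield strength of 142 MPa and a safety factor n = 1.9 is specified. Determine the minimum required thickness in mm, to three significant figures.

t = 19.2 mm

σ_allow = 142/1.9 = 74.74 MPa.
Required area A = F/σ_allow = 50200/74.74 = 671.7 mm².
t = A/w = 671.7/34.9 = 19.25 mm.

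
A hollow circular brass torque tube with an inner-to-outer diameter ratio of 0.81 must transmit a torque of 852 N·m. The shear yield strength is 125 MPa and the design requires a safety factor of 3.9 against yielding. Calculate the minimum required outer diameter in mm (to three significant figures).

τ_allow = 125/3.9 = 32.05 MPa.
For a hollow shaft τ = 16T/[πd_o³(1−k⁴)] with k = 0.81, so 1−k⁴ = 0.5695.
d_o³ = 16T/[π τ_allow (1−k⁴)] = 16×852000/(π×32.05×0.5695) = 237700 mm³.
d_o = 61.95 mm.

d_o = 61.9 mm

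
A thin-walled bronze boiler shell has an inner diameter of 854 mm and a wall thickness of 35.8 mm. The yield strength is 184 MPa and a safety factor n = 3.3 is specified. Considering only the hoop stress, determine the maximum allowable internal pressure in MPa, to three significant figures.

σ_allow = 184/3.3 = 55.76 MPa.
σ_h = pD/(2t) → p_allow = 2σ_allow t/D = 2×55.76×35.8/854 = 4.675 MPa.

p_allow = 4.67 MPa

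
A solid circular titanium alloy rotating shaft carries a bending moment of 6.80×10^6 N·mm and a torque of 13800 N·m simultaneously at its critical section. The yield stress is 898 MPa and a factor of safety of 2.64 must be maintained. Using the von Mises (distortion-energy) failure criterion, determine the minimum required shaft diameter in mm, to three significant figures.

σ_allow = σ_y/n = 898/2.64 = 340.2 MPa.
For a solid shaft σ_b = 32M/(πd³) and τ = 16T/(πd³), so the von Mises stress is σ' = (16/πd³)·√(4M²+3T²).
√(4M²+3T²) = √(4×(6.800×10^6)² + 3×(1.380×10^7)²) = 2.750×10^7 N·mm.
d³ = 16×2.750×10^7/(π×340.2) = 411800 mm³.
d = 74.40 mm.

d = 74.4 mm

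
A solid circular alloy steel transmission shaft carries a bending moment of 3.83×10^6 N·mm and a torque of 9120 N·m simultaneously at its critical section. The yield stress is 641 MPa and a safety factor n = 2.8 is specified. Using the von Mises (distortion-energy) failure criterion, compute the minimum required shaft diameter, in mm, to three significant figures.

σ_allow = σ_y/n = 641/2.8 = 228.9 MPa.
For a solid shaft σ_b = 32M/(πd³) and τ = 16T/(πd³), so the von Mises stress is σ' = (16/πd³)·√(4M²+3T²).
√(4M²+3T²) = √(4×(3.830×10^6)² + 3×(9.120×10^6)²) = 1.756×10^7 N·mm.
d³ = 16×1.756×10^7/(π×228.9) = 390600 mm³.
d = 73.10 mm.

d = 73.1 mm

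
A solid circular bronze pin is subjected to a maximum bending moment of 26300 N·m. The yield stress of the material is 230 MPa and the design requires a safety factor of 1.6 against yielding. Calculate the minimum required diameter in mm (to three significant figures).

σ_allow = 230/1.6 = 143.8 MPa.
For a solid circular section σ = 32M/(πd³), so d³ = 32M/(π σ_allow) = 32×2.6300×10^7/(π×143.8) = 1.864×10^6 mm³.
d = 123.1 mm.

d = 123 mm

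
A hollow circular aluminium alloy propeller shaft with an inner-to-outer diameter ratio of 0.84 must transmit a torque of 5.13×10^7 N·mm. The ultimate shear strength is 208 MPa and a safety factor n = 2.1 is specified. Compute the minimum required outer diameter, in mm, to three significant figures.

d_o = 174 mm

τ_allow = 208/2.1 = 99.05 MPa.
For a hollow shaft τ = 16T/[πd_o³(1−k⁴)] with k = 0.84, so 1−k⁴ = 0.5021.
d_o³ = 16T/[π τ_allow (1−k⁴)] = 16×5.1300×10^7/(π×99.05×0.5021) = 5.253×10^6 mm³.
d_o = 173.8 mm.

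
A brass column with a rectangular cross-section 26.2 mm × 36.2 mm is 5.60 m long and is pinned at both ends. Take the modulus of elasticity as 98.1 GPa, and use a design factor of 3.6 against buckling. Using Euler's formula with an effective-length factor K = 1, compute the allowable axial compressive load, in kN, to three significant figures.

Buckling occurs about the weak axis: I_min = h·b³/12 = 36.2×26.2³/12 = 54250 mm⁴ (b = 26.2 mm is the smaller dimension).
Effective length L_e = KL = 1×5.60 m = 5600 mm.
Euler critical load P_cr = π²EI/L_e² = π²×98100×54250/5600² = 1675 N.
P_allow = P_cr/n = 1675/3.6 = 465.3 N.

P_allow = 0.465 kN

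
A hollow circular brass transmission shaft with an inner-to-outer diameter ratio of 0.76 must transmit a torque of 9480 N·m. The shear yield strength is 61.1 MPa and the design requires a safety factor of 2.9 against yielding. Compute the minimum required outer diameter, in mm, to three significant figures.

d_o = 151 mm

τ_allow = 61.1/2.9 = 21.07 MPa.
For a hollow shaft τ = 16T/[πd_o³(1−k⁴)] with k = 0.76, so 1−k⁴ = 0.6664.
d_o³ = 16T/[π τ_allow (1−k⁴)] = 16×9480000/(π×21.07×0.6664) = 3.439×10^6 mm³.
d_o = 150.9 mm.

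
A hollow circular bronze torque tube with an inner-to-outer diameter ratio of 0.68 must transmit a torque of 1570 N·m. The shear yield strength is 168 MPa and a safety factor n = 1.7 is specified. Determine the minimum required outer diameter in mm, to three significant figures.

τ_allow = 168/1.7 = 98.82 MPa.
For a hollow shaft τ = 16T/[πd_o³(1−k⁴)] with k = 0.68, so 1−k⁴ = 0.7862.
d_o³ = 16T/[π τ_allow (1−k⁴)] = 16×1570000/(π×98.82×0.7862) = 102900 mm³.
d_o = 46.86 mm.

d_o = 46.9 mm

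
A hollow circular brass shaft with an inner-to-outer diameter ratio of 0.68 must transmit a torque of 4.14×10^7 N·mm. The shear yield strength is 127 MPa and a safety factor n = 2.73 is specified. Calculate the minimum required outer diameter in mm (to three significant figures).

d_o = 179 mm

τ_allow = 127/2.73 = 46.52 MPa.
For a hollow shaft τ = 16T/[πd_o³(1−k⁴)] with k = 0.68, so 1−k⁴ = 0.7862.
d_o³ = 16T/[π τ_allow (1−k⁴)] = 16×4.1400×10^7/(π×46.52×0.7862) = 5.765×10^6 mm³.
d_o = 179.3 mm.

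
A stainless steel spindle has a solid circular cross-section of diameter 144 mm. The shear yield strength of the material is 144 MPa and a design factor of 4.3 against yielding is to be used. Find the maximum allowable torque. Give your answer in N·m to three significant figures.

τ_allow = 144/4.3 = 33.49 MPa.
For a solid shaft T_allow = τ_allow·πd³/16; πd³/16 = π×144³/16 = 586300 mm³.
T_allow = 33.49×586300 = 1.963×10^7 N·mm = 19630 N·m.

T_allow = 19600 N·m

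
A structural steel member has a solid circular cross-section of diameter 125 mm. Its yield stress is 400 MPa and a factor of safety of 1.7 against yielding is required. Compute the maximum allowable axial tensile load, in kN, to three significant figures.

σ_allow = 400/1.7 = 235.3 MPa.
A = πd²/4 = π×125²/4 = 12270 mm².
F_allow = σ_allow × A = 235.3×12270 = 2.887×10^6 N.

F_allow = 2890 kN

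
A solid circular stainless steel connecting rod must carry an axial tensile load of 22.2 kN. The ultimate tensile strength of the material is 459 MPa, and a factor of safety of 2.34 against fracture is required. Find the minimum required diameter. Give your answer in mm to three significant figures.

d = 12.0 mm

Allowable stress σ_allow = 459/2.34 = 196.2 MPa.
Required area A = F/σ_allow = 22200/196.2 = 113.2 mm².
A = πd²/4 → d = √(4A/π) = 12.00 mm.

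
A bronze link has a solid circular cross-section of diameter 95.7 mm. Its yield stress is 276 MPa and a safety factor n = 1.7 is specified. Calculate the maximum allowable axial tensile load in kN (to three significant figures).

σ_allow = 276/1.7 = 162.4 MPa.
A = πd²/4 = π×95.7²/4 = 7193 mm².
F_allow = σ_allow × A = 162.4×7193 = 1.168×10^6 N.

F_allow = 1170 kN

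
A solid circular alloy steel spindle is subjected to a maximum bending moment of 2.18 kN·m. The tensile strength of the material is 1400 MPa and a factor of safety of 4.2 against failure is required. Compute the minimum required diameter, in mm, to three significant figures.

σ_allow = 1400/4.2 = 333.3 MPa.
For a solid circular section σ = 32M/(πd³), so d³ = 32M/(π σ_allow) = 32×2180000/(π×333.3) = 66620 mm³.
d = 40.54 mm.

d = 40.5 mm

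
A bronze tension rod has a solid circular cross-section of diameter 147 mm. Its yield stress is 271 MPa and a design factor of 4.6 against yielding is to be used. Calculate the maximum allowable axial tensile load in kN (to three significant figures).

F_allow = 1000 kN

σ_allow = 271/4.6 = 58.91 MPa.
A = πd²/4 = π×147²/4 = 16970 mm².
F_allow = σ_allow × A = 58.91×16970 = 999900 N.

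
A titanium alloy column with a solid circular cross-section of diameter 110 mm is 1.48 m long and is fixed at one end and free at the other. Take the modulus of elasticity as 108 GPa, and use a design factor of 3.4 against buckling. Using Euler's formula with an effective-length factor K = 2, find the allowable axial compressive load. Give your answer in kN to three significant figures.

I = πd⁴/64 = π×110⁴/64 = 7.187×10^6 mm⁴.
Effective length L_e = KL = 2×1.48 m = 2960 mm.
Euler critical load P_cr = π²EI/L_e² = π²×108000×7.187×10^6/2960² = 874300 N.
P_allow = P_cr/n = 874300/3.4 = 257200 N.

P_allow = 257 kN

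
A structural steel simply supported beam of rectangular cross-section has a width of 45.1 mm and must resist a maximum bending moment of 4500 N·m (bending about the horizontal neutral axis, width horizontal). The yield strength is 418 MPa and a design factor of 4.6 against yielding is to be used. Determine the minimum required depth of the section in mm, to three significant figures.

h = 81.2 mm

σ_allow = 418/4.6 = 90.87 MPa.
For a rectangular section σ = 6M/(bh²), so h² = 6M/(b σ_allow) = 6×4500000/(45.1×90.87) = 6588 mm².
h = 81.17 mm.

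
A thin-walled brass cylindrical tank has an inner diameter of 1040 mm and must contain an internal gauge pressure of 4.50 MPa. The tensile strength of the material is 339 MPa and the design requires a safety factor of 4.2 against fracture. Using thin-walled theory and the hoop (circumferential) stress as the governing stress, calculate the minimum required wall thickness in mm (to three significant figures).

t = 29.0 mm

σ_allow = 339/4.2 = 80.71 MPa.
Hoop stress σ_h = pD/(2t), so t = pD/(2σ_allow) = 4.50×1040/(2×80.71) = 28.99 mm.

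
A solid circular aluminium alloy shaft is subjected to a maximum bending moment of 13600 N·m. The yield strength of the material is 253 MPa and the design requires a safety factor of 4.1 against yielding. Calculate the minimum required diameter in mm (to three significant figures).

d = 131 mm

σ_allow = 253/4.1 = 61.71 MPa.
For a solid circular section σ = 32M/(πd³), so d³ = 32M/(π σ_allow) = 32×1.3600×10^7/(π×61.71) = 2.245×10^6 mm³.
d = 130.9 mm.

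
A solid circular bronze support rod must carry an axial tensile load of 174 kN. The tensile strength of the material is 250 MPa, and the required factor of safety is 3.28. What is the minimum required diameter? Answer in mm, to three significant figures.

d = 53.9 mm

Allowable stress σ_allow = 250/3.28 = 76.22 MPa.
Required area A = F/σ_allow = 174000/76.22 = 2283 mm².
A = πd²/4 → d = √(4A/π) = 53.91 mm.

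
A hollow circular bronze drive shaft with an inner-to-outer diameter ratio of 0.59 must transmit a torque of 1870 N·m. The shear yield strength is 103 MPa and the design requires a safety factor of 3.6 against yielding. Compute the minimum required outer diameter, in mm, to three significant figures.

d_o = 72.4 mm

τ_allow = 103/3.6 = 28.61 MPa.
For a hollow shaft τ = 16T/[πd_o³(1−k⁴)] with k = 0.59, so 1−k⁴ = 0.8788.
d_o³ = 16T/[π τ_allow (1−k⁴)] = 16×1870000/(π×28.61×0.8788) = 378800 mm³.
d_o = 72.35 mm.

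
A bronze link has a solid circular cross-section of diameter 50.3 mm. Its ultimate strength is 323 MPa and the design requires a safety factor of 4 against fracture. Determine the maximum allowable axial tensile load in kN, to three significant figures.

σ_allow = 323/4 = 80.75 MPa.
A = πd²/4 = π×50.3²/4 = 1987 mm².
F_allow = σ_allow × A = 80.75×1987 = 160500 N.

F_allow = 160 kN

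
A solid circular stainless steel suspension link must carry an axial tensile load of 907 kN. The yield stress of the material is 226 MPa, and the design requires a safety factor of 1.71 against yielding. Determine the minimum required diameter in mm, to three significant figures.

d = 93.5 mm

Allowable stress σ_allow = 226/1.71 = 132.2 MPa.
Required area A = F/σ_allow = 907000/132.2 = 6863 mm².
A = πd²/4 → d = √(4A/π) = 93.48 mm.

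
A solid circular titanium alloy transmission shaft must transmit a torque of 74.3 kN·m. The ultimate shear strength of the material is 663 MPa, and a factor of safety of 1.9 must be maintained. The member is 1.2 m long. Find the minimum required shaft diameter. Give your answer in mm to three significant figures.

d = 103 mm

Allowable shear stress τ_allow = 663/1.9 = 348.9 MPa.
For a solid shaft τ = 16T/(πd³), so d³ = 16T/(π τ_allow) = 16×7.4300×10^7/(π×348.9) = 1.084×10^6 mm³.
d = (1.084×10^6)^(1/3) = 102.7 mm.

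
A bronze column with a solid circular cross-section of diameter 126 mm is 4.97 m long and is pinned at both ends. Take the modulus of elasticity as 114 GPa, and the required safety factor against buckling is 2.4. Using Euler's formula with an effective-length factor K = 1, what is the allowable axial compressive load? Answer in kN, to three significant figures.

P_allow = 235 kN

I = πd⁴/64 = π×126⁴/64 = 1.237×10^7 mm⁴.
Effective length L_e = KL = 1×4.97 m = 4970 mm.
Euler critical load P_cr = π²EI/L_e² = π²×114000×1.237×10^7/4970² = 563600 N.
P_allow = P_cr/n = 563600/2.4 = 234800 N.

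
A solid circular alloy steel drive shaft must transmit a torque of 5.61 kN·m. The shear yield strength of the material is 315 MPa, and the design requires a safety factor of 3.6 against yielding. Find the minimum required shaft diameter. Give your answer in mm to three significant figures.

Allowable shear stress τ_allow = 315/3.6 = 87.50 MPa.
For a solid shaft τ = 16T/(πd³), so d³ = 16T/(π τ_allow) = 16×5610000/(π×87.50) = 326500 mm³.
d = (326500)^(1/3) = 68.86 mm.

d = 68.9 mm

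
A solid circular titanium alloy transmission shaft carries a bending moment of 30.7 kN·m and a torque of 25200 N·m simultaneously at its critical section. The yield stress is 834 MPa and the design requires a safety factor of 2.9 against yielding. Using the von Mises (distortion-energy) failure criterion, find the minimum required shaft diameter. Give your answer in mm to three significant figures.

σ_allow = σ_y/n = 834/2.9 = 287.6 MPa.
For a solid shaft σ_b = 32M/(πd³) and τ = 16T/(πd³), so the von Mises stress is σ' = (16/πd³)·√(4M²+3T²).
√(4M²+3T²) = √(4×(3.070×10^7)² + 3×(2.520×10^7)²) = 7.533×10^7 N·mm.
d³ = 16×7.533×10^7/(π×287.6) = 1.334×10^6 mm³.
d = 110.1 mm.

d = 110 mm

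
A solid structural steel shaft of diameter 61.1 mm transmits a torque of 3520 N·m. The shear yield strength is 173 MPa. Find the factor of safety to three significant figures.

n = 2.20

τ = 16T/(πd³) = 16×3520000/(π×61.1³) = 78.59 MPa.
n = τ_limit/τ = 173/78.59 = 2.201.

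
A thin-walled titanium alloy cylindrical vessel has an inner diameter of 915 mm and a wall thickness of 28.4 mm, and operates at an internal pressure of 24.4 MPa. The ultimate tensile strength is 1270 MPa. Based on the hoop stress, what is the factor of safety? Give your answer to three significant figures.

n = 3.23

σ_h = pD/(2t) = 24.4×915/(2×28.4) = 393.1 MPa.
n = 1270/393.1 = 3.231.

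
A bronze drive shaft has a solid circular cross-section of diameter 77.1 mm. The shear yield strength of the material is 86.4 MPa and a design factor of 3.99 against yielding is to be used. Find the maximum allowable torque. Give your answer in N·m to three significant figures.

T_allow = 1950 N·m

τ_allow = 86.4/3.99 = 21.65 MPa.
For a solid shaft T_allow = τ_allow·πd³/16; πd³/16 = π×77.1³/16 = 89990 mm³.
T_allow = 21.65×89990 = 1.949×10^6 N·mm = 1949 N·m.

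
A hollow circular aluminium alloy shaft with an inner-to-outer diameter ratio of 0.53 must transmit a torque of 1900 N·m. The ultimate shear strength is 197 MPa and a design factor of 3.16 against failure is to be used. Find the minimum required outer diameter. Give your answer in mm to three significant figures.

d_o = 55.2 mm

τ_allow = 197/3.16 = 62.34 MPa.
For a hollow shaft τ = 16T/[πd_o³(1−k⁴)] with k = 0.53, so 1−k⁴ = 0.9211.
d_o³ = 16T/[π τ_allow (1−k⁴)] = 16×1900000/(π×62.34×0.9211) = 168500 mm³.
d_o = 55.23 mm.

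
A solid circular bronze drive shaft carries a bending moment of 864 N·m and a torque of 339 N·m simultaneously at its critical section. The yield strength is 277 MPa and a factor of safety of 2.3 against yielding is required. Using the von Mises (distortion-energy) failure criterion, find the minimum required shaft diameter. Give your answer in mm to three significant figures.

d = 42.6 mm

σ_allow = σ_y/n = 277/2.3 = 120.4 MPa.
For a solid shaft σ_b = 32M/(πd³) and τ = 16T/(πd³), so the von Mises stress is σ' = (16/πd³)·√(4M²+3T²).
√(4M²+3T²) = √(4×(864000)² + 3×(339000)²) = 1.825×10^6 N·mm.
d³ = 16×1.825×10^6/(π×120.4) = 77180 mm³.
d = 42.58 mm.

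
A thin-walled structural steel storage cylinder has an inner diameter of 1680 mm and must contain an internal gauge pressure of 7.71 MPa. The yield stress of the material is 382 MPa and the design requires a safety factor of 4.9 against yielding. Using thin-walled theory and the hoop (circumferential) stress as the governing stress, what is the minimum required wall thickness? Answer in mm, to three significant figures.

t = 83.1 mm

σ_allow = 382/4.9 = 77.96 MPa.
Hoop stress σ_h = pD/(2t), so t = pD/(2σ_allow) = 7.71×1680/(2×77.96) = 83.07 mm.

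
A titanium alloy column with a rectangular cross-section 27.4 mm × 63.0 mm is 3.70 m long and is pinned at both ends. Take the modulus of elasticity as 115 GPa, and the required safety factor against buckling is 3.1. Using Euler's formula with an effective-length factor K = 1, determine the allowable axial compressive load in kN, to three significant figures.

P_allow = 2.89 kN

Buckling occurs about the weak axis: I_min = h·b³/12 = 63.0×27.4³/12 = 108000 mm⁴ (b = 27.4 mm is the smaller dimension).
Effective length L_e = KL = 1×3.70 m = 3700 mm.
Euler critical load P_cr = π²EI/L_e² = π²×115000×108000/3700² = 8954 N.
P_allow = P_cr/n = 8954/3.1 = 2888 N.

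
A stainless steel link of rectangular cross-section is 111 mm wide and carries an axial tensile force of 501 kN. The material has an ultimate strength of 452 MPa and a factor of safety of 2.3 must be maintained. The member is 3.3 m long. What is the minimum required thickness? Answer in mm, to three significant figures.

σ_allow = 452/2.3 = 196.5 MPa.
Required area A = F/σ_allow = 501000/196.5 = 2549 mm².
t = A/w = 2549/111 = 22.97 mm.

t = 23.0 mm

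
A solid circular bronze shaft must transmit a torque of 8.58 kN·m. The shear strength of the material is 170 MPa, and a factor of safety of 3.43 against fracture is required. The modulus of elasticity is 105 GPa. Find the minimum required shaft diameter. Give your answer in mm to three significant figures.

Allowable shear stress τ_allow = 170/3.43 = 49.56 MPa.
For a solid shaft τ = 16T/(πd³), so d³ = 16T/(π τ_allow) = 16×8580000/(π×49.56) = 881700 mm³.
d = (881700)^(1/3) = 95.89 mm.

d = 95.9 mm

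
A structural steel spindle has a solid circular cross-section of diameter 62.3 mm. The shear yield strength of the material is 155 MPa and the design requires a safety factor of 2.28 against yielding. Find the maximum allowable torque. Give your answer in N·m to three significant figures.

T_allow = 3230 N·m

τ_allow = 155/2.28 = 67.98 MPa.
For a solid shaft T_allow = τ_allow·πd³/16; πd³/16 = π×62.3³/16 = 47480 mm³.
T_allow = 67.98×47480 = 3.228×10^6 N·mm = 3228 N·m.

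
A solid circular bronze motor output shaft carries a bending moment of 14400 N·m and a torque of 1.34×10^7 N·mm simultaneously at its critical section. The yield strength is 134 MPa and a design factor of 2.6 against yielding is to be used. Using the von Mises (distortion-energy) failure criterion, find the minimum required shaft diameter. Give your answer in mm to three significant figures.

σ_allow = σ_y/n = 134/2.6 = 51.54 MPa.
For a solid shaft σ_b = 32M/(πd³) and τ = 16T/(πd³), so the von Mises stress is σ' = (16/πd³)·√(4M²+3T²).
√(4M²+3T²) = √(4×(1.440×10^7)² + 3×(1.340×10^7)²) = 3.699×10^7 N·mm.
d³ = 16×3.699×10^7/(π×51.54) = 3.655×10^6 mm³.
d = 154.0 mm.

d = 154 mm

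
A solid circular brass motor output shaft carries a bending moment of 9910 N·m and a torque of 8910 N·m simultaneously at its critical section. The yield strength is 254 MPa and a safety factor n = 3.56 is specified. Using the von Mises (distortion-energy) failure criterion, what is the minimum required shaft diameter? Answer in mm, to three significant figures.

σ_allow = σ_y/n = 254/3.56 = 71.35 MPa.
For a solid shaft σ_b = 32M/(πd³) and τ = 16T/(πd³), so the von Mises stress is σ' = (16/πd³)·√(4M²+3T²).
√(4M²+3T²) = √(4×(9.910×10^6)² + 3×(8.910×10^6)²) = 2.512×10^7 N·mm.
d³ = 16×2.512×10^7/(π×71.35) = 1.793×10^6 mm³.
d = 121.5 mm.

d = 121 mm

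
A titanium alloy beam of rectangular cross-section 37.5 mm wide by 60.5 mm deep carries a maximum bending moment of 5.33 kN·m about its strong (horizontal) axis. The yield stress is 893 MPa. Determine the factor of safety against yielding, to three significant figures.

Section modulus S = bh²/6 = 37.5×60.5²/6 = 22880 mm³.
σ = M/S = 5330000/22880 = 233.0 MPa.
n = 893/233.0 = 3.833.

n = 3.83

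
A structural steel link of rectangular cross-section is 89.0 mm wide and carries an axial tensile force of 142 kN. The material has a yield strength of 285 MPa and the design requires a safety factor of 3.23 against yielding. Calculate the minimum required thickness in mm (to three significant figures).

t = 18.1 mm

σ_allow = 285/3.23 = 88.24 MPa.
Required area A = F/σ_allow = 142000/88.24 = 1609 mm².
t = A/w = 1609/89.0 = 18.08 mm.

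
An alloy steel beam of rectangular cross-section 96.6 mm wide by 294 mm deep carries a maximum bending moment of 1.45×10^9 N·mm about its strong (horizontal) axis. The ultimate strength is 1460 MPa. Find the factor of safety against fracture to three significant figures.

n = 1.40

Section modulus S = bh²/6 = 96.6×294²/6 = 1.392×10^6 mm³.
σ = M/S = 1.4500×10^9/1.392×10^6 = 1042 MPa.
n = 1460/1042 = 1.401.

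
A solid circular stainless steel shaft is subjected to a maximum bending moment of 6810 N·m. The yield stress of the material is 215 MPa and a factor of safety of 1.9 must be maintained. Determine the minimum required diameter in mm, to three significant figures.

σ_allow = 215/1.9 = 113.2 MPa.
For a solid circular section σ = 32M/(πd³), so d³ = 32M/(π σ_allow) = 32×6810000/(π×113.2) = 613000 mm³.
d = 84.95 mm.

d = 84.9 mm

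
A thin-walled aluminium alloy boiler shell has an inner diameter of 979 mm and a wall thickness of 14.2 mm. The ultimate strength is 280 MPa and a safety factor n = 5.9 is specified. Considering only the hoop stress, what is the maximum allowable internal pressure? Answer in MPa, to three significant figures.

p_allow = 1.38 MPa

σ_allow = 280/5.9 = 47.46 MPa.
σ_h = pD/(2t) → p_allow = 2σ_allow t/D = 2×47.46×14.2/979 = 1.377 MPa.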